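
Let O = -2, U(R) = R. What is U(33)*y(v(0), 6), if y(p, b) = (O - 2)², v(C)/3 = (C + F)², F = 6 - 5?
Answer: 528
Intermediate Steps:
F = 1
v(C) = 3*(1 + C)² (v(C) = 3*(C + 1)² = 3*(1 + C)²)
y(p, b) = 16 (y(p, b) = (-2 - 2)² = (-4)² = 16)
U(33)*y(v(0), 6) = 33*16 = 528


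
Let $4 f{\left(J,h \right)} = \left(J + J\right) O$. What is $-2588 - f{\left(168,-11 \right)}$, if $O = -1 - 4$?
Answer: $-2168$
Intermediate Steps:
$O = -5$ ($O = -1 - 4 = -5$)
$f{\left(J,h \right)} = - \frac{5 J}{2}$ ($f{\left(J,h \right)} = \frac{\left(J + J\right) \left(-5\right)}{4} = \frac{2 J \left(-5\right)}{4} = \frac{\left(-10\right) J}{4} = - \frac{5 J}{2}$)
$-2588 - f{\left(168,-11 \right)} = -2588 - \left(- \frac{5}{2}\right) 168 = -2588 - -420 = -2588 + 420 = -2168$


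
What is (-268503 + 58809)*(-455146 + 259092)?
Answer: 41111347476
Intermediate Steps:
(-268503 + 58809)*(-455146 + 259092) = -209694*(-196054) = 41111347476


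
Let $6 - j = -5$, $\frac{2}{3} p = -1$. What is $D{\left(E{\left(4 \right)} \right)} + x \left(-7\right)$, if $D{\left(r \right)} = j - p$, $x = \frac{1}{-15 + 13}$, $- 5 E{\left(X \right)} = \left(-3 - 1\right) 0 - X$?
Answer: $16$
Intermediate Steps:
$E{\left(X \right)} = \frac{X}{5}$ ($E{\left(X \right)} = - \frac{\left(-3 - 1\right) 0 - X}{5} = - \frac{\left(-4\right) 0 - X}{5} = - \frac{0 - X}{5} = - \frac{\left(-1\right) X}{5} = \frac{X}{5}$)
$p = - \frac{3}{2}$ ($p = \frac{3}{2} \left(-1\right) = - \frac{3}{2} \approx -1.5$)
$x = - \frac{1}{2}$ ($x = \frac{1}{-2} = - \frac{1}{2} \approx -0.5$)
$j = 11$ ($j = 6 - -5 = 6 + 5 = 11$)
$D{\left(r \right)} = \frac{25}{2}$ ($D{\left(r \right)} = 11 - - \frac{3}{2} = 11 + \frac{3}{2} = \frac{25}{2}$)
$D{\left(E{\left(4 \right)} \right)} + x \left(-7\right) = \frac{25}{2} - - \frac{7}{2} = \frac{25}{2} + \frac{7}{2} = 16$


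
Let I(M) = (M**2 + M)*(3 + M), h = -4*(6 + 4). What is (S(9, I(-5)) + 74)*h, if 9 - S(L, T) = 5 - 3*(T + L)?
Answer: 600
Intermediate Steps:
h = -40 (h = -4*10 = -40)
I(M) = (3 + M)*(M + M**2) (I(M) = (M + M**2)*(3 + M) = (3 + M)*(M + M**2))
S(L, T) = 4 + 3*L + 3*T (S(L, T) = 9 - (5 - 3*(T + L)) = 9 - (5 - 3*(L + T)) = 9 - (5 - (3*L + 3*T)) = 9 - (5 + (-3*L - 3*T)) = 9 - (5 - 3*L - 3*T) = 9 + (-5 + 3*L + 3*T) = 4 + 3*L + 3*T)
(S(9, I(-5)) + 74)*h = ((4 + 3*9 + 3*(-5*(3 + (-5)**2 + 4*(-5)))) + 74)*(-40) = ((4 + 27 + 3*(-5*(3 + 25 - 20))) + 74)*(-40) = ((4 + 27 + 3*(-5*8)) + 74)*(-40) = ((4 + 27 + 3*(-40)) + 74)*(-40) = ((4 + 27 - 120) + 74)*(-40) = (-89 + 74)*(-40) = -15*(-40) = 600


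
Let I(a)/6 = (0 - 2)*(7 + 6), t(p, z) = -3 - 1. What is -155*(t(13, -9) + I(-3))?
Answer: 24800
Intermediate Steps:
t(p, z) = -4
I(a) = -156 (I(a) = 6*((0 - 2)*(7 + 6)) = 6*(-2*13) = 6*(-26) = -156)
-155*(t(13, -9) + I(-3)) = -155*(-4 - 156) = -155*(-160) = 24800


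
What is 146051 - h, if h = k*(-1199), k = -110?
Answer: 14161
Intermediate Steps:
h = 131890 (h = -110*(-1199) = 131890)
146051 - h = 146051 - 1*131890 = 146051 - 131890 = 14161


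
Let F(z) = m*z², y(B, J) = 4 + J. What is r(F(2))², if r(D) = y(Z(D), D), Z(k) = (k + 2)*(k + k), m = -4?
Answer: 144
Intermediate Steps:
Z(k) = 2*k*(2 + k) (Z(k) = (2 + k)*(2*k) = 2*k*(2 + k))
F(z) = -4*z²
r(D) = 4 + D
r(F(2))² = (4 - 4*2²)² = (4 - 4*4)² = (4 - 16)² = (-12)² = 144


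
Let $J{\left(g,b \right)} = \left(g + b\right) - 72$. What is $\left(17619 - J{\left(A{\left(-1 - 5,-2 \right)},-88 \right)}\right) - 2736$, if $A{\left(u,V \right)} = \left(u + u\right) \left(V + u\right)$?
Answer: $14947$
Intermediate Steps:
$A{\left(u,V \right)} = 2 u \left(V + u\right)$
$J{\left(g,b \right)} = -72 + b + g$ ($J{\left(g,b \right)} = \left(b + g\right) - 72 = -72 + b + g$)
$\left(17619 - J{\left(A{\left(-1 - 5,-2 \right)},-88 \right)}\right) - 2736 = \left(17619 - \left(-72 - 88 + 2 \left(-1 - 5\right) \left(-2 - 6\right)\right)\right) - 2736 = \left(17619 - \left(-72 - 88 + 2 \left(-6\right) \left(-2 - 6\right)\right)\right) - 2736 = \left(17619 - \left(-72 - 88 + 2 \left(-6\right) \left(-8\right)\right)\right) - 2736 = \left(17619 - \left(-72 - 88 + 96\right)\right) - 2736 = \left(17619 - -64\right) - 2736 = \left(17619 + 64\right) - 2736 = 17683 - 2736 = 14947$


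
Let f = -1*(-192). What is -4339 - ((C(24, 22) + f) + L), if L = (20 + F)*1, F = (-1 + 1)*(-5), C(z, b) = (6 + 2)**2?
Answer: -4615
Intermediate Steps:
C(z, b) = 64 (C(z, b) = 8**2 = 64)
F = 0 (F = 0*(-5) = 0)
f = 192
L = 20 (L = (20 + 0)*1 = 20*1 = 20)
-4339 - ((C(24, 22) + f) + L) = -4339 - ((64 + 192) + 20) = -4339 - (256 + 20) = -4339 - 1*276 = -4339 - 276 = -4615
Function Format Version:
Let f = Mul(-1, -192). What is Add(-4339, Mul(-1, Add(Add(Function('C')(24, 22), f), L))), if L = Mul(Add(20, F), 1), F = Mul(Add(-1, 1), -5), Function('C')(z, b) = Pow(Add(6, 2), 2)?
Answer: -4615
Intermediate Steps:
Function('C')(z, b) = 64 (Function('C')(z, b) = Pow(8, 2) = 64)
F = 0 (F = Mul(0, -5) = 0)
f = 192
L = 20 (L = Mul(Add(20, 0), 1) = Mul(20, 1) = 20)
Add(-4339, Mul(-1, Add(Add(Function('C')(24, 22), f), L))) = Add(-4339, Mul(-1, Add(Add(64, 192), 20))) = Add(-4339, Mul(-1, Add(256, 20))) = Add(-4339, Mul(-1, 276)) = Add(-4339, -276) = -4615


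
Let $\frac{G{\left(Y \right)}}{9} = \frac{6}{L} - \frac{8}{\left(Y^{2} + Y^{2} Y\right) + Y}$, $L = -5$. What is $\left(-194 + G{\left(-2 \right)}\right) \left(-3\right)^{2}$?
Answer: $- \frac{8676}{5} \approx -1735.2$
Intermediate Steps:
$G{\left(Y \right)} = - \frac{54}{5} - \frac{72}{Y + Y^{2} + Y^{3}}$ ($G{\left(Y \right)} = 9 \left(\frac{6}{-5} - \frac{8}{\left(Y^{2} + Y^{2} Y\right) + Y}\right) = 9 \left(6 \left(- \frac{1}{5}\right) - \frac{8}{\left(Y^{2} + Y^{3}\right) + Y}\right) = 9 \left(- \frac{6}{5} - \frac{8}{Y + Y^{2} + Y^{3}}\right) = - \frac{54}{5} - \frac{72}{Y + Y^{2} + Y^{3}}$)
$\left(-194 + G{\left(-2 \right)}\right) \left(-3\right)^{2} = \left(-194 + \frac{18 \left(-20 - -6 - 3 \left(-2\right)^{2} - 3 \left(-2\right)^{3}\right)}{5 \left(-2\right) \left(1 - 2 + \left(-2\right)^{2}\right)}\right) \left(-3\right)^{2} = \left(-194 + \frac{18}{5} \left(- \frac{1}{2}\right) \frac{1}{1 - 2 + 4} \left(-20 + 6 - 12 - -24\right)\right) 9 = \left(-194 + \frac{18}{5} \left(- \frac{1}{2}\right) \frac{1}{3} \left(-20 + 6 - 12 + 24\right)\right) 9 = \left(-194 + \frac{18}{5} \left(- \frac{1}{2}\right) \frac{1}{3} \left(-2\right)\right) 9 = \left(-194 + \frac{6}{5}\right) 9 = \left(- \frac{964}{5}\right) 9 = - \frac{8676}{5}$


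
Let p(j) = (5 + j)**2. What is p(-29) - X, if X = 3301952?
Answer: -3301376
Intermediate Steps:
p(-29) - X = (5 - 29)**2 - 1*3301952 = (-24)**2 - 3301952 = 576 - 3301952 = -3301376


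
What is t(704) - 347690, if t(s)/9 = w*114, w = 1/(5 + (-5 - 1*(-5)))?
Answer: -1737424/5 ≈ -3.4749e+5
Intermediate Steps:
w = ⅕ (w = 1/(5 + (-5 + 5)) = 1/(5 + 0) = 1/5 = ⅕ ≈ 0.20000)
t(s) = 1026/5 (t(s) = 9*((⅕)*114) = 9*(114/5) = 1026/5)
t(704) - 347690 = 1026/5 - 347690 = -1737424/5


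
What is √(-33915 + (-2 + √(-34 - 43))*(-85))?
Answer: √(-33745 - 85*I*√77) ≈ 2.03 - 183.71*I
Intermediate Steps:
√(-33915 + (-2 + √(-34 - 43))*(-85)) = √(-33915 + (-2 + √(-77))*(-85)) = √(-33915 + (-2 + I*√77)*(-85)) = √(-33915 + (170 - 85*I*√77)) = √(-33745 - 85*I*√77)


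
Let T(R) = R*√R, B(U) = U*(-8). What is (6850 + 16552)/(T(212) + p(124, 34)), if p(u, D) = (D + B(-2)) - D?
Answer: -11701/297746 + 620153*√53/595492 ≈ 7.5423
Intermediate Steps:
B(U) = -8*U
T(R) = R^(3/2)
p(u, D) = 16 (p(u, D) = (D - 8*(-2)) - D = (D + 16) - D = (16 + D) - D = 16)
(6850 + 16552)/(T(212) + p(124, 34)) = (6850 + 16552)/(212^(3/2) + 16) = 23402/(424*√53 + 16) = 23402/(16 + 424*√53)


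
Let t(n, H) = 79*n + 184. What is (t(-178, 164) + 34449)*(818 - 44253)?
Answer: -893501385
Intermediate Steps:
t(n, H) = 184 + 79*n
(t(-178, 164) + 34449)*(818 - 44253) = ((184 + 79*(-178)) + 34449)*(818 - 44253) = ((184 - 14062) + 34449)*(-43435) = (-13878 + 34449)*(-43435) = 20571*(-43435) = -893501385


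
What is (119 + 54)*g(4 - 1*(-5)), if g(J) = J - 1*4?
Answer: 865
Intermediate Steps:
g(J) = -4 + J (g(J) = J - 4 = -4 + J)
(119 + 54)*g(4 - 1*(-5)) = (119 + 54)*(-4 + (4 - 1*(-5))) = 173*(-4 + (4 + 5)) = 173*(-4 + 9) = 173*5 = 865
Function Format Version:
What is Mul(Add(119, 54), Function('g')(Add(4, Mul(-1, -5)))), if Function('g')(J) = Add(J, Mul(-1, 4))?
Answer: 865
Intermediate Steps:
Function('g')(J) = Add(-4, J) (Function('g')(J) = Add(J, -4) = Add(-4, J))
Mul(Add(119, 54), Function('g')(Add(4, Mul(-1, -5)))) = Mul(Add(119, 54), Add(-4, Add(4, Mul(-1, -5)))) = Mul(173, Add(-4, Add(4, 5))) = Mul(173, Add(-4, 9)) = Mul(173, 5) = 865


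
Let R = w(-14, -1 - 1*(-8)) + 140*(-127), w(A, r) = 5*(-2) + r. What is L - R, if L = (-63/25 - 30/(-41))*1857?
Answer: 14823694/1025 ≈ 14462.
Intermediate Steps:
w(A, r) = -10 + r
L = -3403881/1025 (L = (-63*1/25 - 30*(-1/41))*1857 = (-63/25 + 30/41)*1857 = -1833/1025*1857 = -3403881/1025 ≈ -3320.9)
R = -17783 (R = (-10 + (-1 - 1*(-8))) + 140*(-127) = (-10 + (-1 + 8)) - 17780 = (-10 + 7) - 17780 = -3 - 17780 = -17783)
L - R = -3403881/1025 - 1*(-17783) = -3403881/1025 + 17783 = 14823694/1025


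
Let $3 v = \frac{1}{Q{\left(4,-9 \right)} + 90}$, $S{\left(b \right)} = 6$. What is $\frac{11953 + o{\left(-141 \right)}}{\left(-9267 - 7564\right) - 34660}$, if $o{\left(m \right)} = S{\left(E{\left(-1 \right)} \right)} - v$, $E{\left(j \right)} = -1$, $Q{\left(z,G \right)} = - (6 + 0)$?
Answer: $- \frac{3013667}{12975732} \approx -0.23225$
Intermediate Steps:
$Q{\left(z,G \right)} = -6$ ($Q{\left(z,G \right)} = \left(-1\right) 6 = -6$)
$v = \frac{1}{252}$ ($v = \frac{1}{3 \left(-6 + 90\right)} = \frac{1}{3 \cdot 84} = \frac{1}{3} \cdot \frac{1}{84} = \frac{1}{252} \approx 0.0039683$)
$o{\left(m \right)} = \frac{1511}{252}$ ($o{\left(m \right)} = 6 - \frac{1}{252} = \frac{1511}{252}$)
$\frac{11953 + o{\left(-141 \right)}}{\left(-9267 - 7564\right) - 34660} = \frac{11953 + \frac{1511}{252}}{\left(-9267 - 7564\right) - 34660} = \frac{3013667}{252 \left(\left(-9267 - 7564\right) - 34660\right)} = \frac{3013667}{252 \left(-16831 - 34660\right)} = \frac{3013667}{252 \left(-51491\right)} = \frac{3013667}{252} \left(- \frac{1}{51491}\right) = - \frac{3013667}{12975732}$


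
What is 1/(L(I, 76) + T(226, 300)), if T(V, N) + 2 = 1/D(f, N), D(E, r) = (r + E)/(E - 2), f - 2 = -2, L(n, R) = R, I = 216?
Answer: 150/11099 ≈ 0.013515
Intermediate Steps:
f = 0 (f = 2 - 2 = 0)
D(E, r) = (E + r)/(-2 + E)
T(V, N) = -2 - 2/N (T(V, N) = -2 + 1/((0 + N)/(-2 + 0)) = -2 + 1/(N/(-2)) = -2 + 1/(-N/2) = -2 - 2/N)
1/(L(I, 76) + T(226, 300)) = 1/(76 + (-2 - 2/300)) = 1/(76 + (-2 - 2*1/300)) = 1/(76 + (-2 - 1/150)) = 1/(76 - 301/150) = 1/(11099/150) = 150/11099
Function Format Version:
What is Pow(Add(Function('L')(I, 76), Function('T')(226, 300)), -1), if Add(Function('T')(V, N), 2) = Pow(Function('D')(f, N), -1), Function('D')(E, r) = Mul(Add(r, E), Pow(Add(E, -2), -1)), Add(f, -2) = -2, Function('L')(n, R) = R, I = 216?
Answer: Rational(150, 11099) ≈ 0.013515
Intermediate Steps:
f = 0 (f = Add(2, -2) = 0)
Function('D')(E, r) = Mul(Pow(Add(-2, E), -1), Add(E, r)) (Function('D')(E, r) = Mul(Add(E, r), Pow(Add(-2, E), -1)) = Mul(Pow(Add(-2, E), -1), Add(E, r)))
Function('T')(V, N) = Add(-2, Mul(-2, Pow(N, -1))) (Function('T')(V, N) = Add(-2, Pow(Mul(Pow(Add(-2, 0), -1), Add(0, N)), -1)) = Add(-2, Pow(Mul(Pow(-2, -1), N), -1)) = Add(-2, Pow(Mul(Rational(-1, 2), N), -1)) = Add(-2, Mul(-2, Pow(N, -1))))
Pow(Add(Function('L')(I, 76), Function('T')(226, 300)), -1) = Pow(Add(76, Add(-2, Mul(-2, Pow(300, -1)))), -1) = Pow(Add(76, Add(-2, Mul(-2, Rational(1, 300)))), -1) = Pow(Add(76, Add(-2, Rational(-1, 150))), -1) = Pow(Add(76, Rational(-301, 150)), -1) = Pow(Rational(11099, 150), -1) = Rational(150, 11099)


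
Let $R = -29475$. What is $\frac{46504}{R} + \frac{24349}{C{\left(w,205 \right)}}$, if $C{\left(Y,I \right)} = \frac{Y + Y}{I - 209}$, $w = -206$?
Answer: $\frac{712896863}{3035925} \approx 234.82$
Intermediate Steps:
$C{\left(Y,I \right)} = \frac{2 Y}{-209 + I}$
$\frac{46504}{R} + \frac{24349}{C{\left(w,205 \right)}} = \frac{46504}{-29475} + \frac{24349}{2 \left(-206\right) \frac{1}{-209 + 205}} = 46504 \left(- \frac{1}{29475}\right) + \frac{24349}{2 \left(-206\right) \frac{1}{-4}} = - \frac{46504}{29475} + \frac{24349}{2 \left(-206\right) \left(- \frac{1}{4}\right)} = - \frac{46504}{29475} + \frac{24349}{103} = \frac{712896863}{3035925}$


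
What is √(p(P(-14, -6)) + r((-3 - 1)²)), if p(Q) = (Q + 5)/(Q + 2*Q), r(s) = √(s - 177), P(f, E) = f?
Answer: √(42 + 196*I*√161)/14 ≈ 2.5401 + 2.4976*I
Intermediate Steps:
r(s) = √(-177 + s)
p(Q) = (5 + Q)/(3*Q) (p(Q) = (5 + Q)/((3*Q)) = (5 + Q)*(1/(3*Q)) = (5 + Q)/(3*Q))
√(p(P(-14, -6)) + r((-3 - 1)²)) = √((⅓)*(5 - 14)/(-14) + √(-177 + (-3 - 1)²)) = √((⅓)*(-1/14)*(-9) + √(-177 + (-4)²)) = √(3/14 + √(-177 + 16)) = √(3/14 + √(-161)) = √(3/14 + I*√161)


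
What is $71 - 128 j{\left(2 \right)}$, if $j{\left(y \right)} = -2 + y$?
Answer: $71$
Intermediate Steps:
$71 - 128 j{\left(2 \right)} = 71 - 128 \left(-2 + 2\right) = 71 - 0 = 71 + 0 = 71$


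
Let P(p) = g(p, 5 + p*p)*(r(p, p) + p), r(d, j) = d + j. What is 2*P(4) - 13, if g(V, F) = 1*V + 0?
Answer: 83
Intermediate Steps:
g(V, F) = V (g(V, F) = V + 0 = V)
P(p) = 3*p² (P(p) = p*((p + p) + p) = p*(2*p + p) = p*(3*p) = 3*p²)
2*P(4) - 13 = 2*(3*4²) - 13 = 2*(3*16) - 13 = 2*48 - 13 = 96 - 13 = 83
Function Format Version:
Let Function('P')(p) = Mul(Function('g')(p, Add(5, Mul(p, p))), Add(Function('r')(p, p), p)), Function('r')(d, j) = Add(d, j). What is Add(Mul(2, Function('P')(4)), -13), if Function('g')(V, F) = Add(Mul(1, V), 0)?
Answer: 83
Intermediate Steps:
Function('g')(V, F) = V (Function('g')(V, F) = Add(V, 0) = V)
Function('P')(p) = Mul(3, Pow(p, 2)) (Function('P')(p) = Mul(p, Add(Add(p, p), p)) = Mul(p, Add(Mul(2, p), p)) = Mul(p, Mul(3, p)) = Mul(3, Pow(p, 2)))
Add(Mul(2, Function('P')(4)), -13) = Add(Mul(2, Mul(3, Pow(4, 2))), -13) = Add(Mul(2, Mul(3, 16)), -13) = Add(Mul(2, 48), -13) = Add(96, -13) = 83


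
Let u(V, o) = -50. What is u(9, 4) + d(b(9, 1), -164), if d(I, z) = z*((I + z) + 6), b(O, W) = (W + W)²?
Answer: 25206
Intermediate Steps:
b(O, W) = 4*W² (b(O, W) = (2*W)² = 4*W²)
d(I, z) = z*(6 + I + z)
u(9, 4) + d(b(9, 1), -164) = -50 - 164*(6 + 4*1² - 164) = -50 - 164*(6 + 4*1 - 164) = -50 - 164*(6 + 4 - 164) = -50 - 164*(-154) = -50 + 25256 = 25206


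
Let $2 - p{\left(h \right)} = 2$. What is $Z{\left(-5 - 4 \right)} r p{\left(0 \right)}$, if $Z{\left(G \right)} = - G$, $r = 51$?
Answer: $0$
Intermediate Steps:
$p{\left(h \right)} = 0$ ($p{\left(h \right)} = 2 - 2 = 0$)
$Z{\left(-5 - 4 \right)} r p{\left(0 \right)} = - (-5 - 4) 51 \cdot 0 = \left(-1\right) \left(-9\right) 0 = 9 \cdot 0 = 0$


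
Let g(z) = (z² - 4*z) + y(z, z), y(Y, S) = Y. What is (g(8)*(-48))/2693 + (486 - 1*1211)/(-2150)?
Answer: -87023/231598 ≈ -0.37575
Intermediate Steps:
g(z) = z² - 3*z (g(z) = (z² - 4*z) + z = z² - 3*z)
(g(8)*(-48))/2693 + (486 - 1*1211)/(-2150) = ((8*(-3 + 8))*(-48))/2693 + (486 - 1*1211)/(-2150) = ((8*5)*(-48))*(1/2693) + (486 - 1211)*(-1/2150) = (40*(-48))*(1/2693) - 725*(-1/2150) = -1920*1/2693 + 29/86 = -1920/2693 + 29/86 = -87023/231598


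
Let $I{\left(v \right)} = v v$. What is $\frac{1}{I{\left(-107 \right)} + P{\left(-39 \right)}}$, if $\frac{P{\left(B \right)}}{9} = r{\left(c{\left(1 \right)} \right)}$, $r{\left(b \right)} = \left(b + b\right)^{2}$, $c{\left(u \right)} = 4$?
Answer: $\frac{1}{12025} \approx 8.316 \cdot 10^{-5}$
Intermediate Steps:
$r{\left(b \right)} = 4 b^{2}$ ($r{\left(b \right)} = \left(2 b\right)^{2} = 4 b^{2}$)
$P{\left(B \right)} = 576$ ($P{\left(B \right)} = 9 \cdot 4 \cdot 4^{2} = 9 \cdot 4 \cdot 16 = 9 \cdot 64 = 576$)
$I{\left(v \right)} = v^{2}$
$\frac{1}{I{\left(-107 \right)} + P{\left(-39 \right)}} = \frac{1}{\left(-107\right)^{2} + 576} = \frac{1}{11449 + 576} = \frac{1}{12025}$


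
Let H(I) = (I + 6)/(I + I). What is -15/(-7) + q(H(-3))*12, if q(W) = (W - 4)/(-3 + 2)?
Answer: 393/7 ≈ 56.143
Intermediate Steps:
H(I) = (6 + I)/(2*I) (H(I) = (6 + I)/((2*I)) = (6 + I)*(1/(2*I)) = (6 + I)/(2*I))
q(W) = 4 - W (q(W) = (-4 + W)/(-1) = (-4 + W)*(-1) = 4 - W)
-15/(-7) + q(H(-3))*12 = -15/(-7) + (4 - (6 - 3)/(2*(-3)))*12 = -15*(-⅐) + (4 - (-1)*3/(2*3))*12 = 15/7 + (4 - 1*(-½))*12 = 15/7 + (4 + ½)*12 = 15/7 + (9/2)*12 = 15/7 + 54 = 393/7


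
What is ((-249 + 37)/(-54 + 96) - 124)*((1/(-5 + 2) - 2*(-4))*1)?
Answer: -62330/63 ≈ -989.37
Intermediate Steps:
((-249 + 37)/(-54 + 96) - 124)*((1/(-5 + 2) - 2*(-4))*1) = (-212/42 - 124)*((1/(-3) + 8)*1) = (-212*1/42 - 124)*((-1/3 + 8)*1) = (-106/21 - 124)*((23/3)*1) = -2710/21*23/3 = -62330/63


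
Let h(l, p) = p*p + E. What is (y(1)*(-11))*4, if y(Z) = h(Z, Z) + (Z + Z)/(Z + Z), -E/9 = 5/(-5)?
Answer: -484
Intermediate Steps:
E = 9 (E = -45/(-5) = -45*(-1)/5 = -9*(-1) = 9)
h(l, p) = 9 + p² (h(l, p) = p*p + 9 = p² + 9 = 9 + p²)
y(Z) = 10 + Z² (y(Z) = (9 + Z²) + (Z + Z)/(Z + Z) = (9 + Z²) + (2*Z)/((2*Z)) = (9 + Z²) + (2*Z)*(1/(2*Z)) = (9 + Z²) + 1 = 10 + Z²)
(y(1)*(-11))*4 = ((10 + 1²)*(-11))*4 = ((10 + 1)*(-11))*4 = (11*(-11))*4 = -121*4 = -484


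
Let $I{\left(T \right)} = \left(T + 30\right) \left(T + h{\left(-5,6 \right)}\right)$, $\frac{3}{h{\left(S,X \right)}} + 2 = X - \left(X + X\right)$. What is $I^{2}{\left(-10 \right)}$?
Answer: $\frac{172225}{4} \approx 43056.0$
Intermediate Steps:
$h{\left(S,X \right)} = \frac{3}{-2 - X}$ ($h{\left(S,X \right)} = \frac{3}{-2 + \left(X - \left(X + X\right)\right)} = \frac{3}{-2 + \left(X - 2 X\right)} = \frac{3}{-2 - X}$)
$I{\left(T \right)} = \left(30 + T\right) \left(- \frac{3}{8} + T\right)$ ($I{\left(T \right)} = \left(T + 30\right) \left(T - \frac{3}{2 + 6}\right) = \left(30 + T\right) \left(T - \frac{3}{8}\right) = \left(30 + T\right) \left(- \frac{3}{8} + T\right)$)
$I^{2}{\left(-10 \right)} = \left(- \frac{45}{4} + \left(-10\right)^{2} + \frac{237}{8} \left(-10\right)\right)^{2} = \left(- \frac{45}{4} + 100 - \frac{1185}{4}\right)^{2} = \left(- \frac{415}{2}\right)^{2} = \frac{172225}{4}$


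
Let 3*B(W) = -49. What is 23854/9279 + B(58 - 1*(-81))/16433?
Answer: 391841225/152481807 ≈ 2.5698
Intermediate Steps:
B(W) = -49/3 (B(W) = (1/3)*(-49) = -49/3)
23854/9279 + B(58 - 1*(-81))/16433 = 23854/9279 - 49/3/16433 = 23854*(1/9279) - 49/3*1/16433 = 23854/9279 - 49/49299 = 391841225/152481807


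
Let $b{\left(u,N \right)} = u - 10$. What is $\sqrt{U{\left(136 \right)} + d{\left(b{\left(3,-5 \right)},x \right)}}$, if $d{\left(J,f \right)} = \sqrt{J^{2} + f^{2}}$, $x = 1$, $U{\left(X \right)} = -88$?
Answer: $\sqrt{-88 + 5 \sqrt{2}} \approx 8.996 i$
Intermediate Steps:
$b{\left(u,N \right)} = -10 + u$
$\sqrt{U{\left(136 \right)} + d{\left(b{\left(3,-5 \right)},x \right)}} = \sqrt{-88 + \sqrt{\left(-10 + 3\right)^{2} + 1^{2}}} = \sqrt{-88 + \sqrt{\left(-7\right)^{2} + 1}} = \sqrt{-88 + \sqrt{49 + 1}} = \sqrt{-88 + \sqrt{50}} = \sqrt{-88 + 5 \sqrt{2}}$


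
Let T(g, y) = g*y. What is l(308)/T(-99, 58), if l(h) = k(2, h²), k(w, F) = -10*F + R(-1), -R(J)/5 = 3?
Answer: 948655/5742 ≈ 165.21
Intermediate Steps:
R(J) = -15 (R(J) = -5*3 = -15)
k(w, F) = -15 - 10*F (k(w, F) = -10*F - 15 = -15 - 10*F)
l(h) = -15 - 10*h²
l(308)/T(-99, 58) = (-15 - 10*308²)/((-99*58)) = (-15 - 10*94864)/(-5742) = (-15 - 948640)*(-1/5742) = -948655*(-1/5742) = 948655/5742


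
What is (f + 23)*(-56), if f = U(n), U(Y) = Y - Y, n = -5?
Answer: -1288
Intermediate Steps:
U(Y) = 0
f = 0
(f + 23)*(-56) = (0 + 23)*(-56) = 23*(-56) = -1288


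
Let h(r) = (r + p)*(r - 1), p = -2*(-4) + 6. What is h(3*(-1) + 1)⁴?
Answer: 1679616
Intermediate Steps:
p = 14 (p = 8 + 6 = 14)
h(r) = (-1 + r)*(14 + r) (h(r) = (r + 14)*(r - 1) = (14 + r)*(-1 + r) = (-1 + r)*(14 + r))
h(3*(-1) + 1)⁴ = (-14 + (3*(-1) + 1)² + 13*(3*(-1) + 1))⁴ = (-14 + (-3 + 1)² + 13*(-3 + 1))⁴ = (-14 + (-2)² + 13*(-2))⁴ = (-14 + 4 - 26)⁴ = (-36)⁴ = 1679616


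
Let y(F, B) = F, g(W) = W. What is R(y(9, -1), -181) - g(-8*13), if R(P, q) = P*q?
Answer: -1525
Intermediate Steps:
R(y(9, -1), -181) - g(-8*13) = 9*(-181) - (-8)*13 = -1629 - 1*(-104) = -1629 + 104 = -1525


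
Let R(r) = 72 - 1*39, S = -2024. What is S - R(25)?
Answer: -2057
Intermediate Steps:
R(r) = 33 (R(r) = 72 - 39 = 33)
S - R(25) = -2024 - 1*33 = -2024 - 33 = -2057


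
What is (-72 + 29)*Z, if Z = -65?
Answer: 2795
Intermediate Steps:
(-72 + 29)*Z = (-72 + 29)*(-65) = -43*(-65) = 2795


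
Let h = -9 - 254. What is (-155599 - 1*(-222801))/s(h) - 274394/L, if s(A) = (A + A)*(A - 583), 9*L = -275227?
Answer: 558716948335/61237457046 ≈ 9.1238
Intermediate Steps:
L = -275227/9 (L = (⅑)*(-275227) = -275227/9 ≈ -30581.)
h = -263
s(A) = 2*A*(-583 + A) (s(A) = (2*A)*(-583 + A) = 2*A*(-583 + A))
(-155599 - 1*(-222801))/s(h) - 274394/L = (-155599 - 1*(-222801))/((2*(-263)*(-583 - 263))) - 274394/(-275227/9) = (-155599 + 222801)/((2*(-263)*(-846))) - 274394*(-9/275227) = 67202/444996 + 2469546/275227 = 67202*(1/444996) + 2469546/275227 = 33601/222498 + 2469546/275227 = 558716948335/61237457046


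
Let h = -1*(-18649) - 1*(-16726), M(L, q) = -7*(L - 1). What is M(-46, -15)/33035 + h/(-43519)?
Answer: -1154295374/1437650165 ≈ -0.80290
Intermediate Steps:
M(L, q) = 7 - 7*L (M(L, q) = -7*(-1 + L) = 7 - 7*L)
h = 35375 (h = 18649 + 16726 = 35375)
M(-46, -15)/33035 + h/(-43519) = (7 - 7*(-46))/33035 + 35375/(-43519) = (7 + 322)*(1/33035) + 35375*(-1/43519) = 329*(1/33035) - 35375/43519 = 329/33035 - 35375/43519 = -1154295374/1437650165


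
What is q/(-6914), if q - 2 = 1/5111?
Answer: -10223/35337454 ≈ -0.00028930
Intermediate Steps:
q = 10223/5111 (q = 2 + 1/5111 = 10223/5111 ≈ 2.0002)
q/(-6914) = (10223/5111)/(-6914) = (10223/5111)*(-1/6914) = -10223/35337454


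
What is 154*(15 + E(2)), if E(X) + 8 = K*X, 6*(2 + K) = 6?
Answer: 770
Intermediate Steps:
K = -1 (K = -2 + (1/6)*6 = -2 + 1 = -1)
E(X) = -8 - X
154*(15 + E(2)) = 154*(15 + (-8 - 1*2)) = 154*(15 + (-8 - 2)) = 154*(15 - 10) = 154*5 = 770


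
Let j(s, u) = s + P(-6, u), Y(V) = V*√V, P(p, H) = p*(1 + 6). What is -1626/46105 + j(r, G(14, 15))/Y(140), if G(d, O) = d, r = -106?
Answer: -1626/46105 - 37*√35/2450 ≈ -0.12461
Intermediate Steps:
P(p, H) = 7*p (P(p, H) = p*7 = 7*p)
Y(V) = V^(3/2)
j(s, u) = -42 + s (j(s, u) = s + 7*(-6) = s - 42 = -42 + s)
-1626/46105 + j(r, G(14, 15))/Y(140) = -1626/46105 + (-42 - 106)/(140^(3/2)) = -1626*1/46105 - 148*√35/9800 = -1626/46105 - 37*√35/2450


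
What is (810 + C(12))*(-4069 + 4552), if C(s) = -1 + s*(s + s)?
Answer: 529851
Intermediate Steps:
C(s) = -1 + 2*s² (C(s) = -1 + s*(2*s) = -1 + 2*s²)
(810 + C(12))*(-4069 + 4552) = (810 + (-1 + 2*12²))*(-4069 + 4552) = (810 + (-1 + 2*144))*483 = (810 + (-1 + 288))*483 = (810 + 287)*483 = 1097*483 = 529851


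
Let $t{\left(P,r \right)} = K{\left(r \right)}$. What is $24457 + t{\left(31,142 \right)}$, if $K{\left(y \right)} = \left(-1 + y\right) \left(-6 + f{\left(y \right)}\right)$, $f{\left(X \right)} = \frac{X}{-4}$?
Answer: $\frac{37211}{2} \approx 18606.0$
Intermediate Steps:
$f{\left(X \right)} = - \frac{X}{4}$ ($f{\left(X \right)} = X \left(- \frac{1}{4}\right) = - \frac{X}{4}$)
$K{\left(y \right)} = \left(-1 + y\right) \left(-6 - \frac{y}{4}\right)$
$t{\left(P,r \right)} = 6 - \frac{23 r}{4} - \frac{r^{2}}{4}$
$24457 + t{\left(31,142 \right)} = 24457 - \left(\frac{1621}{2} + 5041\right) = 24457 - \frac{11703}{2} = \frac{37211}{2}$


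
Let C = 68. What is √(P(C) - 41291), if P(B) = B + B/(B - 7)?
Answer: I*√153386635/61 ≈ 203.03*I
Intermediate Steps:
P(B) = B + B/(-7 + B)
√(P(C) - 41291) = √(68*(-6 + 68)/(-7 + 68) - 41291) = √(68*62/61 - 41291) = √(68*(1/61)*62 - 41291) = √(4216/61 - 41291) = √(-2514535/61) = I*√153386635/61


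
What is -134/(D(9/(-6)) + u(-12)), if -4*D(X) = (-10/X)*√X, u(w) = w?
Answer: 9648/889 - 670*I*√6/889 ≈ 10.853 - 1.8461*I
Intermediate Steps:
D(X) = 5/(2*√X) (D(X) = -(-10/X)*√X/4 = -(-5)/(2*√X) = 5/(2*√X))
-134/(D(9/(-6)) + u(-12)) = -134/(5/(2*√(9/(-6))) - 12) = -134/(5/(2*√(9*(-⅙))) - 12) = -134/(5/(2*√(-3/2)) - 12) = -134/(5*(-I*√6/3)/2 - 12) = -134/(-5*I*√6/6 - 12) = -134/(-12 - 5*I*√6/6)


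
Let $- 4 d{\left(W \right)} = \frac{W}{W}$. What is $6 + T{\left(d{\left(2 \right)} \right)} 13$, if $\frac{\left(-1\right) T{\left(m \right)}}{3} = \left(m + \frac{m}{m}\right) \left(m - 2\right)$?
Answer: $\frac{1149}{16} \approx 71.813$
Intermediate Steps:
$d{\left(W \right)} = - \frac{1}{4}$ ($d{\left(W \right)} = - \frac{W \frac{1}{W}}{4} = \left(- \frac{1}{4}\right) 1 = - \frac{1}{4}$)
$T{\left(m \right)} = - 3 \left(1 + m\right) \left(-2 + m\right)$ ($T{\left(m \right)} = - 3 \left(m + \frac{m}{m}\right) \left(m - 2\right) = - 3 \left(m + 1\right) \left(-2 + m\right) = - 3 \left(1 + m\right) \left(-2 + m\right)$)
$6 + T{\left(d{\left(2 \right)} \right)} 13 = 6 + \left(6 - 3 \left(- \frac{1}{4}\right)^{2} + 3 \left(- \frac{1}{4}\right)\right) 13 = 6 + \left(6 - \frac{3}{16} - \frac{3}{4}\right) 13 = 6 + \frac{81}{16} \cdot 13 = 6 + \frac{1053}{16} = \frac{1149}{16}$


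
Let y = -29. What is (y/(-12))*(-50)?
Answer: -725/6 ≈ -120.83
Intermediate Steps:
(y/(-12))*(-50) = -29/(-12)*(-50) = -29*(-1/12)*(-50) = (29/12)*(-50) = -725/6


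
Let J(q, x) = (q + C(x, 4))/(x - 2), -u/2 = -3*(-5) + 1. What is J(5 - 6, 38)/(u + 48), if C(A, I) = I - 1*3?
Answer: 0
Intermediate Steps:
u = -32 (u = -2*(-3*(-5) + 1) = -2*(15 + 1) = -2*16 = -32)
C(A, I) = -3 + I (C(A, I) = I - 3 = -3 + I)
J(q, x) = (1 + q)/(-2 + x) (J(q, x) = (q + (-3 + 4))/(x - 2) = (q + 1)/(-2 + x) = (1 + q)/(-2 + x))
J(5 - 6, 38)/(u + 48) = ((1 + (5 - 6))/(-2 + 38))/(-32 + 48) = ((1 - 1)/36)/16 = ((1/36)*0)/16 = (1/16)*0 = 0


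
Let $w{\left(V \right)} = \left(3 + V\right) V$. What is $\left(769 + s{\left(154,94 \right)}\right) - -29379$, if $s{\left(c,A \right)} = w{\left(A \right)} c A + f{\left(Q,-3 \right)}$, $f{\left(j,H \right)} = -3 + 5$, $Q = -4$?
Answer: $132022318$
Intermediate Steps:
$w{\left(V \right)} = V \left(3 + V\right)$
$f{\left(j,H \right)} = 2$
$s{\left(c,A \right)} = 2 + c A^{2} \left(3 + A\right)$ ($s{\left(c,A \right)} = A \left(3 + A\right) c A + 2 = A c \left(3 + A\right) A + 2 = c A^{2} \left(3 + A\right) + 2 = 2 + c A^{2} \left(3 + A\right)$)
$\left(769 + s{\left(154,94 \right)}\right) - -29379 = \left(769 + \left(2 + 154 \cdot 94^{2} \left(3 + 94\right)\right)\right) - -29379 = \left(769 + \left(2 + 154 \cdot 8836 \cdot 97\right)\right) + 29379 = \left(769 + \left(2 + 131992168\right)\right) + 29379 = \left(769 + 131992170\right) + 29379 = 131992939 + 29379 = 132022318$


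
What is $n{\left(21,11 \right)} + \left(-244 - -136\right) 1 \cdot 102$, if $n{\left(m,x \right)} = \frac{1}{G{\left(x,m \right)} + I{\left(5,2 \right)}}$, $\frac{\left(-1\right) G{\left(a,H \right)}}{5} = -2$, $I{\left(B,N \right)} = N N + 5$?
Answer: $- \frac{209303}{19} \approx -11016.0$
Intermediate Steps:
$I{\left(B,N \right)} = 5 + N^{2}$ ($I{\left(B,N \right)} = N^{2} + 5 = 5 + N^{2}$)
$G{\left(a,H \right)} = 10$ ($G{\left(a,H \right)} = \left(-5\right) \left(-2\right) = 10$)
$n{\left(m,x \right)} = \frac{1}{19}$ ($n{\left(m,x \right)} = \frac{1}{10 + \left(5 + 2^{2}\right)} = \frac{1}{10 + \left(5 + 4\right)} = \frac{1}{10 + 9} = \frac{1}{19}$)
$n{\left(21,11 \right)} + \left(-244 - -136\right) 1 \cdot 102 = \frac{1}{19} + \left(-244 - -136\right) 1 \cdot 102 = \frac{1}{19} + \left(-244 + 136\right) 102 = \frac{1}{19} - 11016 = - \frac{209303}{19}$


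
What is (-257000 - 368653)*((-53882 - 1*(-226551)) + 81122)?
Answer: -158785100523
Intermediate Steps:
(-257000 - 368653)*((-53882 - 1*(-226551)) + 81122) = -625653*((-53882 + 226551) + 81122) = -625653*(172669 + 81122) = -625653*253791 = -158785100523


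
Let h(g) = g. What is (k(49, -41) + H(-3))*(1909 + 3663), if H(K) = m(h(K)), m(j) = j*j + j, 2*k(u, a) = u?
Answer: 169946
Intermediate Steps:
k(u, a) = u/2
m(j) = j + j**2 (m(j) = j**2 + j = j + j**2)
H(K) = K*(1 + K)
(k(49, -41) + H(-3))*(1909 + 3663) = ((1/2)*49 - 3*(1 - 3))*(1909 + 3663) = (49/2 - 3*(-2))*5572 = (49/2 + 6)*5572 = (61/2)*5572 = 169946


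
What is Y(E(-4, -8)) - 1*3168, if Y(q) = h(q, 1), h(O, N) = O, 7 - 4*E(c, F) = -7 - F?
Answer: -6333/2 ≈ -3166.5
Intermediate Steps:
E(c, F) = 7/2 + F/4 (E(c, F) = 7/4 - (-7 - F)/4 = 7/4 + (7/4 + F/4) = 7/2 + F/4)
Y(q) = q
Y(E(-4, -8)) - 1*3168 = (7/2 + (1/4)*(-8)) - 1*3168 = (7/2 - 2) - 3168 = 3/2 - 3168 = -6333/2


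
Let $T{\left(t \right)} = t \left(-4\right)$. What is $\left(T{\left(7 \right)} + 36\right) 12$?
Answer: $96$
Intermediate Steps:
$T{\left(t \right)} = - 4 t$
$\left(T{\left(7 \right)} + 36\right) 12 = \left(\left(-4\right) 7 + 36\right) 12 = \left(-28 + 36\right) 12 = 8 \cdot 12 = 96$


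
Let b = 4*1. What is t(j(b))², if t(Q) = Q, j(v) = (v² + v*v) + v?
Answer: 1296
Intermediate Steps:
b = 4
j(v) = v + 2*v² (j(v) = (v² + v²) + v = 2*v² + v = v + 2*v²)
t(j(b))² = (4*(1 + 2*4))² = (4*(1 + 8))² = (4*9)² = 36² = 1296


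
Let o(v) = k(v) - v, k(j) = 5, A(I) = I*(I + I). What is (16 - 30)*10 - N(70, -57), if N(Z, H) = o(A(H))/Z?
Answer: -3307/70 ≈ -47.243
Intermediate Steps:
A(I) = 2*I² (A(I) = I*(2*I) = 2*I²)
o(v) = 5 - v
N(Z, H) = (5 - 2*H²)/Z
(16 - 30)*10 - N(70, -57) = (16 - 30)*10 - (5 - 2*(-57)²)/70 = -14*10 - (5 - 2*3249)/70 = -140 - (5 - 6498)/70 = -140 - (-6493)/70 = -140 - 1*(-6493/70) = -140 + 6493/70 = -3307/70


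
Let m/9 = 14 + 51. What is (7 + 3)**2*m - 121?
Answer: 58379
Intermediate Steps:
m = 585 (m = 9*(14 + 51) = 9*65 = 585)
(7 + 3)**2*m - 121 = (7 + 3)**2*585 - 121 = 10**2*585 - 121 = 100*585 - 121 = 58500 - 121 = 58379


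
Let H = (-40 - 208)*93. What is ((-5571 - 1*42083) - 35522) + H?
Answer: -106240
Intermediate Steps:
H = -23064 (H = -248*93 = -23064)
((-5571 - 1*42083) - 35522) + H = ((-5571 - 1*42083) - 35522) - 23064 = ((-5571 - 42083) - 35522) - 23064 = (-47654 - 35522) - 23064 = -83176 - 23064 = -106240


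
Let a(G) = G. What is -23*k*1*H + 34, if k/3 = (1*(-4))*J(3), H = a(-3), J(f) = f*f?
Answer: -7418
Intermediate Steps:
J(f) = f**2
H = -3
k = -108 (k = 3*((1*(-4))*3**2) = 3*(-4*9) = 3*(-36) = -108)
-23*k*1*H + 34 = -23*(-108*1)*(-3) + 34 = -(-2484)*(-3) + 34 = -23*324 + 34 = -7452 + 34 = -7418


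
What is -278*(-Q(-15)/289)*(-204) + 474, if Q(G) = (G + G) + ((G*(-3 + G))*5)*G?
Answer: 67662138/17 ≈ 3.9801e+6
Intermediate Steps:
Q(G) = 2*G + 5*G²*(-3 + G) (Q(G) = 2*G + (5*G*(-3 + G))*G = 2*G + 5*G²*(-3 + G))
-278*(-Q(-15)/289)*(-204) + 474 = -278/((-289*(-1/(15*(2 - 15*(-15) + 5*(-15)²)))))*(-204) + 474 = -278/((-289*(-1/(15*(2 + 225 + 5*225)))))*(-204) + 474 = -278/((-289*(-1/(15*(2 + 225 + 1125)))))*(-204) + 474 = -278/((-289/((-15*1352))))*(-204) + 474 = -278/((-289/(-20280)))*(-204) + 474 = -278/((-289*(-1/20280)))*(-204) + 474 = -278/289/20280*(-204) + 474 = -278*20280/289*(-204) + 474 = -5637840/289*(-204) + 474 = 67654080/17 + 474 = 67662138/17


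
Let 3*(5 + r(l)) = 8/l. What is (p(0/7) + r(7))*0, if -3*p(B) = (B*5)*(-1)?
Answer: 0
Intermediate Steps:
r(l) = -5 + 8/(3*l) (r(l) = -5 + (8/l)/3 = -5 + 8/(3*l))
p(B) = 5*B/3 (p(B) = -B*5*(-1)/3 = -5*B*(-1)/3 = -(-5)*B/3 = 5*B/3)
(p(0/7) + r(7))*0 = (5*(0/7)/3 + (-5 + (8/3)/7))*0 = (5*(0*(⅐))/3 + (-5 + (8/3)*(⅐)))*0 = ((5/3)*0 + (-5 + 8/21))*0 = (0 - 97/21)*0 = -97/21*0 = 0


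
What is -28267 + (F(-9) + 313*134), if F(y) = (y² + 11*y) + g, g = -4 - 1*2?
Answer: 13651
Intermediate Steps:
g = -6 (g = -4 - 2 = -6)
F(y) = -6 + y² + 11*y (F(y) = (y² + 11*y) - 6 = -6 + y² + 11*y)
-28267 + (F(-9) + 313*134) = -28267 + ((-6 + (-9)² + 11*(-9)) + 313*134) = -28267 + ((-6 + 81 - 99) + 41942) = -28267 + (-24 + 41942) = -28267 + 41918 = 13651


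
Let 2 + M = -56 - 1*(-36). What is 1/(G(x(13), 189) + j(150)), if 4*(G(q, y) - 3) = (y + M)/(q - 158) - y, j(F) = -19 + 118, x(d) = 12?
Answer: 584/31807 ≈ 0.018361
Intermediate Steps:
M = -22 (M = -2 + (-56 - 1*(-36)) = -2 + (-56 + 36) = -2 - 20 = -22)
j(F) = 99
G(q, y) = 3 - y/4 + (-22 + y)/(4*(-158 + q)) (G(q, y) = 3 + ((y - 22)/(q - 158) - y)/4 = 3 + ((-22 + y)/(-158 + q) - y)/4 = 3 + (-y + (-22 + y)/(-158 + q))/4 = 3 + (-y/4 + (-22 + y)/(4*(-158 + q))) = 3 - y/4 + (-22 + y)/(4*(-158 + q)))
1/(G(x(13), 189) + j(150)) = 1/((-1918 + 12*12 + 159*189 - 1*12*189)/(4*(-158 + 12)) + 99) = 1/((¼)*(-1918 + 144 + 30051 - 2268)/(-146) + 99) = 1/((¼)*(-1/146)*26009 + 99) = 1/(-26009/584 + 99) = 1/(31807/584) = 584/31807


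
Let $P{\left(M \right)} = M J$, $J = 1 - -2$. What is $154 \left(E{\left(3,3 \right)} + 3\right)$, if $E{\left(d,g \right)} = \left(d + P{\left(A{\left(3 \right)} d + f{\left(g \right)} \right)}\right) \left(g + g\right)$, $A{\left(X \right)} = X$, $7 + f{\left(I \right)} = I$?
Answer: $17094$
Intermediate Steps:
$J = 3$ ($J = 1 + 2 = 3$)
$f{\left(I \right)} = -7 + I$
$P{\left(M \right)} = 3 M$ ($P{\left(M \right)} = M 3 = 3 M$)
$E{\left(d,g \right)} = 2 g \left(-21 + 3 g + 10 d\right)$ ($E{\left(d,g \right)} = \left(d + 3 \left(3 d + \left(-7 + g\right)\right)\right) \left(g + g\right) = \left(d + 3 \left(-7 + g + 3 d\right)\right) 2 g = \left(d + \left(-21 + 3 g + 9 d\right)\right) 2 g = \left(-21 + 3 g + 10 d\right) 2 g = 2 g \left(-21 + 3 g + 10 d\right)$)
$154 \left(E{\left(3,3 \right)} + 3\right) = 154 \left(2 \cdot 3 \left(-21 + 3 \cdot 3 + 10 \cdot 3\right) + 3\right) = 154 \left(2 \cdot 3 \left(-21 + 9 + 30\right) + 3\right) = 154 \left(2 \cdot 3 \cdot 18 + 3\right) = 154 \left(108 + 3\right) = 154 \cdot 111 = 17094$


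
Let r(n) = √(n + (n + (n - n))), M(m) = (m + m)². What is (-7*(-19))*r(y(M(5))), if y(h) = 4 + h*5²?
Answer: 532*√313 ≈ 9412.0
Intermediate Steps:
M(m) = 4*m² (M(m) = (2*m)² = 4*m²)
y(h) = 4 + 25*h (y(h) = 4 + h*25 = 4 + 25*h)
r(n) = √2*√n (r(n) = √(n + (n + 0)) = √(n + n) = √(2*n) = √2*√n)
(-7*(-19))*r(y(M(5))) = (-7*(-19))*(√2*√(4 + 25*(4*5²))) = 133*(√2*√(4 + 25*(4*25))) = 133*(√2*√(4 + 25*100)) = 133*(√2*√(4 + 2500)) = 133*(√2*√2504) = 133*(√2*(2*√626)) = 133*(4*√313) = 532*√313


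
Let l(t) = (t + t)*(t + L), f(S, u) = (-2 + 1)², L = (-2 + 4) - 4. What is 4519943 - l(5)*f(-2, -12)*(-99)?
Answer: 4522913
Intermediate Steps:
L = -2 (L = 2 - 4 = -2)
f(S, u) = 1 (f(S, u) = (-1)² = 1)
l(t) = 2*t*(-2 + t) (l(t) = (t + t)*(t - 2) = (2*t)*(-2 + t) = 2*t*(-2 + t))
4519943 - l(5)*f(-2, -12)*(-99) = 4519943 - (2*5*(-2 + 5))*1*(-99) = 4519943 - (2*5*3)*1*(-99) = 4519943 - 30*1*(-99) = 4519943 - 30*(-99) = 4519943 - 1*(-2970) = 4519943 + 2970 = 4522913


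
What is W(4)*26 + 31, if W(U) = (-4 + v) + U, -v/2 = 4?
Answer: -177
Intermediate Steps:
v = -8 (v = -2*4 = -8)
W(U) = -12 + U (W(U) = (-4 - 8) + U = -12 + U)
W(4)*26 + 31 = (-12 + 4)*26 + 31 = -8*26 + 31 = -208 + 31 = -177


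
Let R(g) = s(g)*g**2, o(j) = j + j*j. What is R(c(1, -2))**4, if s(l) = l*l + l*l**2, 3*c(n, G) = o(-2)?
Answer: 40960000/3486784401 ≈ 0.011747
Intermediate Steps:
o(j) = j + j**2
c(n, G) = 2/3 (c(n, G) = (-2*(1 - 2))/3 = (-2*(-1))/3 = (1/3)*2 = 2/3)
s(l) = l**2 + l**3
R(g) = g**4*(1 + g) (R(g) = (g**2*(1 + g))*g**2 = g**4*(1 + g))
R(c(1, -2))**4 = ((2/3)**4*(1 + 2/3))**4 = ((16/81)*(5/3))**4 = (80/243)**4 = 40960000/3486784401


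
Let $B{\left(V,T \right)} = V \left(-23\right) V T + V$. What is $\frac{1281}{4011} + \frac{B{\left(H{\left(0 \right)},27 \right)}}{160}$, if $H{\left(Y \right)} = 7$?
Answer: $- \frac{2900421}{15280} \approx -189.82$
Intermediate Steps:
$B{\left(V,T \right)} = V - 23 T V^{2}$ ($B{\left(V,T \right)} = - 23 V V T + V = - 23 V^{2} T + V = - 23 T V^{2} + V = V - 23 T V^{2}$)
$\frac{1281}{4011} + \frac{B{\left(H{\left(0 \right)},27 \right)}}{160} = \frac{1281}{4011} + \frac{7 \left(1 - 621 \cdot 7\right)}{160} = 1281 \cdot \frac{1}{4011} + 7 \left(1 - 4347\right) \frac{1}{160} = \frac{61}{191} + 7 \left(-4346\right) \frac{1}{160} = \frac{61}{191} - \frac{15211}{80} = - \frac{2900421}{15280}$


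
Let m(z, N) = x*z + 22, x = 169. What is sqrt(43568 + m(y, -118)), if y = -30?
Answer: 6*sqrt(1070) ≈ 196.27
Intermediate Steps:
m(z, N) = 22 + 169*z (m(z, N) = 169*z + 22 = 22 + 169*z)
sqrt(43568 + m(y, -118)) = sqrt(43568 + (22 + 169*(-30))) = sqrt(43568 + (22 - 5070)) = sqrt(43568 - 5048) = sqrt(38520) = 6*sqrt(1070)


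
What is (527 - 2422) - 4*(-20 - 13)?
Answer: -1763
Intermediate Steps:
(527 - 2422) - 4*(-20 - 13) = -1895 - 4*(-33) = -1895 + 132 = -1763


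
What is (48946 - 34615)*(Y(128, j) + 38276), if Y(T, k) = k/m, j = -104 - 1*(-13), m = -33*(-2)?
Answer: 12067299125/22 ≈ 5.4851e+8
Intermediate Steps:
m = 66
j = -91 (j = -104 + 13 = -91)
Y(T, k) = k/66
(48946 - 34615)*(Y(128, j) + 38276) = (48946 - 34615)*((1/66)*(-91) + 38276) = 14331*(-91/66 + 38276) = 14331*(2526125/66) = 12067299125/22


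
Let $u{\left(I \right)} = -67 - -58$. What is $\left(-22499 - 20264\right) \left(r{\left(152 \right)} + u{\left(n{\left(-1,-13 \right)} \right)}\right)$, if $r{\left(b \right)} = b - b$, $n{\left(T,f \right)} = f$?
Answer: $384867$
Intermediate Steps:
$u{\left(I \right)} = -9$ ($u{\left(I \right)} = -67 + 58 = -9$)
$r{\left(b \right)} = 0$
$\left(-22499 - 20264\right) \left(r{\left(152 \right)} + u{\left(n{\left(-1,-13 \right)} \right)}\right) = \left(-22499 - 20264\right) \left(0 - 9\right) = \left(-42763\right) \left(-9\right) = 384867$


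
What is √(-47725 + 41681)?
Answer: 2*I*√1511 ≈ 77.743*I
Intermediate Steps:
√(-47725 + 41681) = √(-6044) = 2*I*√1511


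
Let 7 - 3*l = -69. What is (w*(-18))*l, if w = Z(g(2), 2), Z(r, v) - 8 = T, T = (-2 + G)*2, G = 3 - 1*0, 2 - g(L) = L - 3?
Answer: -4560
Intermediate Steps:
l = 76/3 (l = 7/3 - ⅓*(-69) = 7/3 + 23 = 76/3 ≈ 25.333)
g(L) = 5 - L (g(L) = 2 - (L - 3) = 2 - (-3 + L) = 2 + (3 - L) = 5 - L)
G = 3 (G = 3 + 0 = 3)
T = 2 (T = (-2 + 3)*2 = 1*2 = 2)
Z(r, v) = 10 (Z(r, v) = 8 + 2 = 10)
w = 10
(w*(-18))*l = (10*(-18))*(76/3) = -180*76/3 = -4560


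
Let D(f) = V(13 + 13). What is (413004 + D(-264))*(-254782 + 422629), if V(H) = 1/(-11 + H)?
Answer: 346607467889/5 ≈ 6.9321e+10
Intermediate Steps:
D(f) = 1/15 (D(f) = 1/(-11 + (13 + 13)) = 1/(-11 + 26) = 1/15)
(413004 + D(-264))*(-254782 + 422629) = (413004 + 1/15)*(-254782 + 422629) = (6195061/15)*167847 = 346607467889/5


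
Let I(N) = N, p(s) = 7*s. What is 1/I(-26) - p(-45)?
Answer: 8189/26 ≈ 314.96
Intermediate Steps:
1/I(-26) - p(-45) = 1/(-26) - 7*(-45) = -1/26 - 1*(-315) = -1/26 + 315 = 8189/26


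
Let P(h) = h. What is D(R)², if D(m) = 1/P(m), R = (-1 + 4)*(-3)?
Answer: 1/81 ≈ 0.012346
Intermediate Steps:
R = -9 (R = 3*(-3) = -9)
D(m) = 1/m
D(R)² = (1/(-9))² = (-⅑)² = 1/81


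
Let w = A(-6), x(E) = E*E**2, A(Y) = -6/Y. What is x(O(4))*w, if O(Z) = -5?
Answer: -125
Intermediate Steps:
x(E) = E**3
w = 1 (w = -6/(-6) = -6*(-1/6) = 1)
x(O(4))*w = (-5)**3*1 = -125*1 = -125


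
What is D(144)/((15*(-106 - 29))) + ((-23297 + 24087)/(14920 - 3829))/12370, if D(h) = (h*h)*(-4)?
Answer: 14048838583/342989175 ≈ 40.960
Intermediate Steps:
D(h) = -4*h**2 (D(h) = h**2*(-4) = -4*h**2)
D(144)/((15*(-106 - 29))) + ((-23297 + 24087)/(14920 - 3829))/12370 = (-4*144**2)/((15*(-106 - 29))) + ((-23297 + 24087)/(14920 - 3829))/12370 = (-4*20736)/((15*(-135))) + (790/11091)*(1/12370) = -82944/(-2025) + (790*(1/11091))*(1/12370) = -82944*(-1/2025) + (790/11091)*(1/12370) = 1024/25 + 79/13719567 = 14048838583/342989175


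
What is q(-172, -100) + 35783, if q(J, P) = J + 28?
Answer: 35639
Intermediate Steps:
q(J, P) = 28 + J
q(-172, -100) + 35783 = (28 - 172) + 35783 = -144 + 35783 = 35639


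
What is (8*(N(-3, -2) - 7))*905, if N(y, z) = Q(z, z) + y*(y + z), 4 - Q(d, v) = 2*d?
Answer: 115840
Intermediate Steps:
Q(d, v) = 4 - 2*d
N(y, z) = 4 - 2*z + y*(y + z) (N(y, z) = (4 - 2*z) + y*(y + z) = 4 - 2*z + y*(y + z))
(8*(N(-3, -2) - 7))*905 = (8*((4 + (-3)² - 2*(-2) - 3*(-2)) - 7))*905 = (8*((4 + 9 + 4 + 6) - 7))*905 = (8*(23 - 7))*905 = (8*16)*905 = 128*905 = 115840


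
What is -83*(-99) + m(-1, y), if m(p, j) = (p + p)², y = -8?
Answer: 8221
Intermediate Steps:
m(p, j) = 4*p² (m(p, j) = (2*p)² = 4*p²)
-83*(-99) + m(-1, y) = -83*(-99) + 4*(-1)² = 8217 + 4*1 = 8217 + 4 = 8221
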